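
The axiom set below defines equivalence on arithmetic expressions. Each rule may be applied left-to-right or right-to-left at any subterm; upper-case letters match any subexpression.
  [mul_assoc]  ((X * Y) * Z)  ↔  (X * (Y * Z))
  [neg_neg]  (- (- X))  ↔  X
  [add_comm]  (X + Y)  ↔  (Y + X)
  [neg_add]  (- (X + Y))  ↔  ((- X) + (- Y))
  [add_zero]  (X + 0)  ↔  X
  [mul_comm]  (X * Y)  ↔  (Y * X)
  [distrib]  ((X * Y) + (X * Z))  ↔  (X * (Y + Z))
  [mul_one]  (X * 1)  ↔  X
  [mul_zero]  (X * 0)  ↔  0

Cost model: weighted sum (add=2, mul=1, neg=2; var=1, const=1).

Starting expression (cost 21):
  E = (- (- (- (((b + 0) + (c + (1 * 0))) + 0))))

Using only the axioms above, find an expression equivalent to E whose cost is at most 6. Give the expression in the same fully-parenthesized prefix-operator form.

(- (b + c))   [cost 6]

step 1: neg_neg (→) rewrites (- (- (- (((b + 0) + (c + (1 * 0))) + 0)))) into (- (((b + 0) + (c + (1 * 0))) + 0))
step 2: add_zero (→) rewrites (((b + 0) + (c + (1 * 0))) + 0) into ((b + 0) + (c + (1 * 0))), now (- ((b + 0) + (c + (1 * 0))))
step 3: mul_zero (→) rewrites (1 * 0) into 0, now (- ((b + 0) + (c + 0)))
step 4: add_zero (→) rewrites (c + 0) into c, now (- ((b + 0) + c))
step 5: add_zero (→) rewrites (b + 0) into b, reaching cost 6 (bound 6)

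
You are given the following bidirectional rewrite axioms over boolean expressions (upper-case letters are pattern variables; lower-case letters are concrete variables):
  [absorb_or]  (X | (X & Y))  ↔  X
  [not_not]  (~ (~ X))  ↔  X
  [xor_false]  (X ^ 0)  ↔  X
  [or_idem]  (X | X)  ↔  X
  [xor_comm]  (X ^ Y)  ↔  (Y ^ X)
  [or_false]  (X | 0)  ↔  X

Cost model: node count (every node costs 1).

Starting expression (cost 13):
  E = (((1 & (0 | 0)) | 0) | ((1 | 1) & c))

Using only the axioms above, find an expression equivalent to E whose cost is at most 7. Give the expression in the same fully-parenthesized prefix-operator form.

((1 & 0) | (1 & c))   [cost 7]

(1) ((1 & (0 | 0)) | 0)  =[or_false →]=  (1 & (0 | 0))    ⊢ ((1 & (0 | 0)) | ((1 | 1) & c))
(2) (1 | 1)  =[or_idem →]=  1    ⊢ ((1 & (0 | 0)) | (1 & c))
(3) (0 | 0)  =[or_idem →]=  0    ⊢ cost 7, within 7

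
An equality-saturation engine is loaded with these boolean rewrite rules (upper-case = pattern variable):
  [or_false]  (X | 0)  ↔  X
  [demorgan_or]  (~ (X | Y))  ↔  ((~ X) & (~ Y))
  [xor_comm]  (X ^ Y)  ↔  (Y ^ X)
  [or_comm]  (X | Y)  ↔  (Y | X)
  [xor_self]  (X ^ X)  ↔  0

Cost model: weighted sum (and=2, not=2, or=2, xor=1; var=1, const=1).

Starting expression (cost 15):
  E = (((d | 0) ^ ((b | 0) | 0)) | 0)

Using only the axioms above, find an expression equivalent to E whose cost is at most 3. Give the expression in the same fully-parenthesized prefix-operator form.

(d ^ b)   [cost 3]

(1) (b | 0)  =[or_false →]=  b    ⊢ (((d | 0) ^ (b | 0)) | 0)
(2) (b | 0)  =[or_false →]=  b    ⊢ (((d | 0) ^ b) | 0)
(3) (d | 0)  =[or_false →]=  d    ⊢ ((d ^ b) | 0)
(4) ((d ^ b) | 0)  =[or_false →]=  (d ^ b)    ⊢ cost 3, within 3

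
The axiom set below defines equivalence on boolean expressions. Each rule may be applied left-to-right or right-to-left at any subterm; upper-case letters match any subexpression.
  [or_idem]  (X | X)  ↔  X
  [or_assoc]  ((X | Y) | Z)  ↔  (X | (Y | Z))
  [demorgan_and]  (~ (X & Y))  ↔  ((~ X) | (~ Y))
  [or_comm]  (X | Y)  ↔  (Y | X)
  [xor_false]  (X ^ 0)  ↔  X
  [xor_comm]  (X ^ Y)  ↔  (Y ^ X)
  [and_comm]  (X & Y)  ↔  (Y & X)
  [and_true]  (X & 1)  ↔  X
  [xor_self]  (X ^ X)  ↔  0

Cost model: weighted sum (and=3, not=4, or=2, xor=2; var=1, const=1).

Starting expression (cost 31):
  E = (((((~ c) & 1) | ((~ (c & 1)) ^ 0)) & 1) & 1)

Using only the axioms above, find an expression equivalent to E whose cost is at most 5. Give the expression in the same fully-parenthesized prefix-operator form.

(~ c)   [cost 5]

step 1: and_true (→) rewrites (c & 1) into c, now (((((~ c) & 1) | ((~ c) ^ 0)) & 1) & 1)
step 2: and_true (→) rewrites ((~ c) & 1) into (~ c), now ((((~ c) | ((~ c) ^ 0)) & 1) & 1)
step 3: xor_false (→) rewrites ((~ c) ^ 0) into (~ c), now ((((~ c) | (~ c)) & 1) & 1)
step 4: and_true (→) rewrites (((~ c) | (~ c)) & 1) into ((~ c) | (~ c)), now (((~ c) | (~ c)) & 1)
step 5: and_true (→) rewrites (((~ c) | (~ c)) & 1) into ((~ c) | (~ c))
step 6: or_idem (→) rewrites ((~ c) | (~ c)) into (~ c), reaching cost 5 (bound 5)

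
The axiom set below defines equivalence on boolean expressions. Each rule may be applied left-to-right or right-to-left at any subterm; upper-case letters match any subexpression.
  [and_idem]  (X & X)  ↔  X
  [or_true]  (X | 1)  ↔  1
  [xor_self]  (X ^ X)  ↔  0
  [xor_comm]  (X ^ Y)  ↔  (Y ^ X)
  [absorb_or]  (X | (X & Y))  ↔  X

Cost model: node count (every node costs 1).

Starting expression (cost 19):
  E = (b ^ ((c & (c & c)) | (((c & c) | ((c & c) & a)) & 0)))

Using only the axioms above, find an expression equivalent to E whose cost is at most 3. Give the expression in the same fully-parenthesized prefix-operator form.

(b ^ c)   [cost 3]

step 1: absorb_or (→) rewrites ((c & c) | ((c & c) & a)) into (c & c), now (b ^ ((c & (c & c)) | ((c & c) & 0)))
step 2: and_idem (→) rewrites (c & c) into c, now (b ^ ((c & c) | ((c & c) & 0)))
step 3: absorb_or (→) rewrites ((c & c) | ((c & c) & 0)) into (c & c), now (b ^ (c & c))
step 4: and_idem (→) rewrites (c & c) into c, reaching cost 3 (bound 3)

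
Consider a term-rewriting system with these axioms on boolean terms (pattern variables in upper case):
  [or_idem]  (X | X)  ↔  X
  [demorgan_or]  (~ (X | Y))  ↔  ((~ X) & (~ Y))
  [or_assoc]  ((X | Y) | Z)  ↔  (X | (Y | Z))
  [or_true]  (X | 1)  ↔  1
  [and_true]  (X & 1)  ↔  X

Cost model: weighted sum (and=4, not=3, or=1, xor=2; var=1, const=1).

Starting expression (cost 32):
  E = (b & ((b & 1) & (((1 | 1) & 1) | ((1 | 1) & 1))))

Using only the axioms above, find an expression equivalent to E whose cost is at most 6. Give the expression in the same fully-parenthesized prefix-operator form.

(b & b)   [cost 6]

1. [or_idem →] (((1 | 1) & 1) | ((1 | 1) & 1))  →  ((1 | 1) & 1);  E = (b & ((b & 1) & ((1 | 1) & 1)))
2. [and_true →] ((1 | 1) & 1)  →  (1 | 1);  E = (b & ((b & 1) & (1 | 1)))
3. [or_idem →] (1 | 1)  →  1;  E = (b & ((b & 1) & 1))
4. [and_true →] ((b & 1) & 1)  →  (b & 1);  E = (b & (b & 1))
5. [and_true →] (b & 1)  →  b;  cost 6 ≤ 6, done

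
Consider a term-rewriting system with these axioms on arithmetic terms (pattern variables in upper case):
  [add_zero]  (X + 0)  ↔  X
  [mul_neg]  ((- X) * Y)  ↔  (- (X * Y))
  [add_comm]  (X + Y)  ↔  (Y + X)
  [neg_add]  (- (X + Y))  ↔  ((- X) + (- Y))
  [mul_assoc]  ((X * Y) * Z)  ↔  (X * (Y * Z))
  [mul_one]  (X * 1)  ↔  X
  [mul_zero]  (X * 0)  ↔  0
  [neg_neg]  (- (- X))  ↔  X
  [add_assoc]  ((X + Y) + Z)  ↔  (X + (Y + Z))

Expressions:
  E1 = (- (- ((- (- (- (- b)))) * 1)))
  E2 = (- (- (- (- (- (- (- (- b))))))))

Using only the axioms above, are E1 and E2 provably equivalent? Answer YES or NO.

YES

step 1: neg_neg (→) rewrites (- (- (- b))) into (- b), now (- (- ((- (- b)) * 1)))
step 2: neg_neg (→) rewrites (- (- b)) into b, now (- (- (b * 1)))
step 3: mul_one (→) rewrites (b * 1) into b, now (- (- b))
step 4: neg_neg (←) rewrites (- (- b)) into (- (- (- (- b))))
step 5: neg_neg (←) rewrites b into (- (- b)), now (- (- (- (- (- (- b))))))
step 6: neg_neg (←) rewrites (- (- (- (- (- (- b)))))) into (- (- (- (- (- (- (- (- b)))))))), which is E2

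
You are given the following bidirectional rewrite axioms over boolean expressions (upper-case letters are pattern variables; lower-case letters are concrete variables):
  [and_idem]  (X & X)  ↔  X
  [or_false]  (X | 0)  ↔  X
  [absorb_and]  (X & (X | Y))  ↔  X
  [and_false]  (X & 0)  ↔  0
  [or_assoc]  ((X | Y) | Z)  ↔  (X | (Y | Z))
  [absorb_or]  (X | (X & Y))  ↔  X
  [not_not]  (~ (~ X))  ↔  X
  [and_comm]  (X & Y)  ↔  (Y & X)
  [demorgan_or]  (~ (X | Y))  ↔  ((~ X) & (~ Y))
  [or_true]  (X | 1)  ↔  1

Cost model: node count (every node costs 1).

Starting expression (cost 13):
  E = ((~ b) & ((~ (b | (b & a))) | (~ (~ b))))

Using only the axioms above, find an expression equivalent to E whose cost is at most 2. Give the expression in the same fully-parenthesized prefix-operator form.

(~ b)   [cost 2]

step 1: absorb_or (→) rewrites (b | (b & a)) into b, now ((~ b) & ((~ b) | (~ (~ b))))
step 2: not_not (→) rewrites (~ (~ b)) into b, now ((~ b) & ((~ b) | b))
step 3: absorb_and (→) rewrites ((~ b) & ((~ b) | b)) into (~ b), reaching cost 2 (bound 2)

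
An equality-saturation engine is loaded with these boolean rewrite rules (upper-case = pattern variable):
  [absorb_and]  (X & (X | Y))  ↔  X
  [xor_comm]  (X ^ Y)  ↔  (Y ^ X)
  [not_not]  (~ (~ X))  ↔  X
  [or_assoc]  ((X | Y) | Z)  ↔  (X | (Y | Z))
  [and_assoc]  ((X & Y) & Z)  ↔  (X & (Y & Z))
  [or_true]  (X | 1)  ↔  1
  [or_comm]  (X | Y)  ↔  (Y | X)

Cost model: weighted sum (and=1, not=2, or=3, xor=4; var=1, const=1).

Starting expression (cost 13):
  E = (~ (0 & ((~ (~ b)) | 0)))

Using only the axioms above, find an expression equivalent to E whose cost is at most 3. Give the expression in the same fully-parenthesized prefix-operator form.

(~ 0)   [cost 3]

1. [or_comm →] ((~ (~ b)) | 0)  →  (0 | (~ (~ b)));  E = (~ (0 & (0 | (~ (~ b)))))
2. [not_not →] (~ (~ b))  →  b;  E = (~ (0 & (0 | b)))
3. [absorb_and →] (0 & (0 | b))  →  0;  cost 3 ≤ 3, done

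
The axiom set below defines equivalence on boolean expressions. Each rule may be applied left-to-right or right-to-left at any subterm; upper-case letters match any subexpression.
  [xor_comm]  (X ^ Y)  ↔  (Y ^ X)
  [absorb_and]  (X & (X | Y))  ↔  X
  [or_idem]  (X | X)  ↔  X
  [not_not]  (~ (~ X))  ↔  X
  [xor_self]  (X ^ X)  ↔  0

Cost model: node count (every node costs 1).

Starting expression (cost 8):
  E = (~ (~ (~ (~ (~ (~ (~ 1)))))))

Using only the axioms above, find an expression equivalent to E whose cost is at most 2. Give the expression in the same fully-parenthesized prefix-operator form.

1. [not_not →] (~ (~ (~ (~ (~ 1)))))  →  (~ (~ (~ 1)));  E = (~ (~ (~ (~ (~ 1)))))
2. [not_not →] (~ (~ (~ (~ (~ 1)))))  →  (~ (~ (~ 1)))
3. [not_not →] (~ (~ 1))  →  1;  cost 2 ≤ 2, done

(~ 1)   [cost 2]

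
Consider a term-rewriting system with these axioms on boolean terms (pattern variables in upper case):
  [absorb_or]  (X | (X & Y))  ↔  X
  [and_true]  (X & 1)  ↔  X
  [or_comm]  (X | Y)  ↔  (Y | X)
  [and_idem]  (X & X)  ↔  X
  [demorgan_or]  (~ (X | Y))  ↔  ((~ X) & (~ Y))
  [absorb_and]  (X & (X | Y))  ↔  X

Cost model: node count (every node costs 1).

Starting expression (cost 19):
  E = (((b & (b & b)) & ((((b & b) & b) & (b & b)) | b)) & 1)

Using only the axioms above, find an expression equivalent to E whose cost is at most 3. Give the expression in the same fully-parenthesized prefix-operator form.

(1) (b & b)  =[and_idem →]=  b    ⊢ (((b & (b & b)) & (((b & b) & (b & b)) | b)) & 1)
(2) ((b & b) & (b & b))  =[and_idem →]=  (b & b)    ⊢ (((b & (b & b)) & ((b & b) | b)) & 1)
(3) (b & b)  =[and_idem →]=  b    ⊢ (((b & b) & ((b & b) | b)) & 1)
(4) ((b & b) & ((b & b) | b))  =[absorb_and →]=  (b & b)    ⊢ ((b & b) & 1)
(5) (b & b)  =[and_idem →]=  b    ⊢ cost 3, within 3

(b & 1)   [cost 3]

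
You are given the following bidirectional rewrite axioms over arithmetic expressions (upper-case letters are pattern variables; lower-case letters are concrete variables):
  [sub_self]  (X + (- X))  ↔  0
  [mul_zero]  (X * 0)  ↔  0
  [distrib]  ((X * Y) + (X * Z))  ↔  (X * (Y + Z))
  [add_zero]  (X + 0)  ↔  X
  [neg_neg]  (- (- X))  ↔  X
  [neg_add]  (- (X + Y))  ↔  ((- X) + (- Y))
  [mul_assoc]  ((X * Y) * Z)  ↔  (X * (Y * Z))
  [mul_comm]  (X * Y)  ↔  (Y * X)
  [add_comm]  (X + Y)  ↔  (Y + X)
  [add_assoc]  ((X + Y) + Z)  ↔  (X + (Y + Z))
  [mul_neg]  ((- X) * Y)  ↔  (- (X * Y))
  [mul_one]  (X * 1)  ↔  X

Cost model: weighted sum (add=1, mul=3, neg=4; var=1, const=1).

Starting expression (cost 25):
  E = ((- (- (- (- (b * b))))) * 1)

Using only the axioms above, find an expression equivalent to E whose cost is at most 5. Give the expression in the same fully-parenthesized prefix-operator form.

(1) (- (- (b * b)))  =[neg_neg →]=  (b * b)    ⊢ ((- (- (b * b))) * 1)
(2) (- (- (b * b)))  =[neg_neg →]=  (b * b)    ⊢ ((b * b) * 1)
(3) ((b * b) * 1)  =[mul_one →]=  (b * b)    ⊢ cost 5, within 5

(b * b)   [cost 5]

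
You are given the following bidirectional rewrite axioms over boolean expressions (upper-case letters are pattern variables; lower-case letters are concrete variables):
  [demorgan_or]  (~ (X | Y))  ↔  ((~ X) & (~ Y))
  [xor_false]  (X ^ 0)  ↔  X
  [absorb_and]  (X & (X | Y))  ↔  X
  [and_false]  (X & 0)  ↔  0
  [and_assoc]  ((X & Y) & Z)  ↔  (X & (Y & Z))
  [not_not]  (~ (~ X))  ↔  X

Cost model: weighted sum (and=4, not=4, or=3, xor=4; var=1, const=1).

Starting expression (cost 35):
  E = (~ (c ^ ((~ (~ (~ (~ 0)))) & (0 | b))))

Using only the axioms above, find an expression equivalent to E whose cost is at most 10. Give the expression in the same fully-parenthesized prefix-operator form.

1. [not_not →] (~ (~ (~ 0)))  →  (~ 0);  E = (~ (c ^ ((~ (~ 0)) & (0 | b))))
2. [not_not →] (~ (~ 0))  →  0;  E = (~ (c ^ (0 & (0 | b))))
3. [absorb_and →] (0 & (0 | b))  →  0;  cost 10 ≤ 10, done

(~ (c ^ 0))   [cost 10]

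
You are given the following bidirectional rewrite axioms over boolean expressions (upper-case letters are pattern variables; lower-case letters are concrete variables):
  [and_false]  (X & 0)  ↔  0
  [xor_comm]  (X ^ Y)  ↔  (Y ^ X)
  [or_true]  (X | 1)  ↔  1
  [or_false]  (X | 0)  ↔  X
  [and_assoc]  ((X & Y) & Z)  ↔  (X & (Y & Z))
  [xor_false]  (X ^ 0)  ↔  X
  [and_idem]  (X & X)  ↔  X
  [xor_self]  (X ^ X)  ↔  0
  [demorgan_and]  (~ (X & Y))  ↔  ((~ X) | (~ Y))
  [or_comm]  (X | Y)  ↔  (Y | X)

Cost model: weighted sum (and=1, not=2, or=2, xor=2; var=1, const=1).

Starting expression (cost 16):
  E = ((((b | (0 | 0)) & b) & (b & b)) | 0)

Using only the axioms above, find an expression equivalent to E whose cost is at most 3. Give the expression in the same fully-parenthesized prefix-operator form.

step 1: or_false (→) rewrites (0 | 0) into 0, now ((((b | 0) & b) & (b & b)) | 0)
step 2: or_false (→) rewrites (b | 0) into b, now (((b & b) & (b & b)) | 0)
step 3: and_idem (→) rewrites ((b & b) & (b & b)) into (b & b), now ((b & b) | 0)
step 4: or_false (→) rewrites ((b & b) | 0) into (b & b), reaching cost 3 (bound 3)

(b & b)   [cost 3]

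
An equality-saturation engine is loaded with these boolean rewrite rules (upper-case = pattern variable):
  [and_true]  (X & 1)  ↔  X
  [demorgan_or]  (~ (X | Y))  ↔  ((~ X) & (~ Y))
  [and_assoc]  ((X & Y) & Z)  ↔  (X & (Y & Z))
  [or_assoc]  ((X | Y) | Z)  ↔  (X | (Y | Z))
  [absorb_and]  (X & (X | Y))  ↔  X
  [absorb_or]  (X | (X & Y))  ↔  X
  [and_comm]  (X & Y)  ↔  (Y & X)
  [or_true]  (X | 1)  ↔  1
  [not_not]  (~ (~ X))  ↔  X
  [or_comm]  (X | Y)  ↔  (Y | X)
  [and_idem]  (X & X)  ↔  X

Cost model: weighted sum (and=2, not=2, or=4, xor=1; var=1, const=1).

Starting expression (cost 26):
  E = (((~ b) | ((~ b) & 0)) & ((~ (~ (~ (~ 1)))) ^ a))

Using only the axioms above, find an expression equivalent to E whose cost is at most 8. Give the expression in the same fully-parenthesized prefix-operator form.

1. [not_not →] (~ (~ (~ 1)))  →  (~ 1);  E = (((~ b) | ((~ b) & 0)) & ((~ (~ 1)) ^ a))
2. [not_not →] (~ (~ 1))  →  1;  E = (((~ b) | ((~ b) & 0)) & (1 ^ a))
3. [absorb_or →] ((~ b) | ((~ b) & 0))  →  (~ b);  cost 8 ≤ 8, done

((~ b) & (1 ^ a))   [cost 8]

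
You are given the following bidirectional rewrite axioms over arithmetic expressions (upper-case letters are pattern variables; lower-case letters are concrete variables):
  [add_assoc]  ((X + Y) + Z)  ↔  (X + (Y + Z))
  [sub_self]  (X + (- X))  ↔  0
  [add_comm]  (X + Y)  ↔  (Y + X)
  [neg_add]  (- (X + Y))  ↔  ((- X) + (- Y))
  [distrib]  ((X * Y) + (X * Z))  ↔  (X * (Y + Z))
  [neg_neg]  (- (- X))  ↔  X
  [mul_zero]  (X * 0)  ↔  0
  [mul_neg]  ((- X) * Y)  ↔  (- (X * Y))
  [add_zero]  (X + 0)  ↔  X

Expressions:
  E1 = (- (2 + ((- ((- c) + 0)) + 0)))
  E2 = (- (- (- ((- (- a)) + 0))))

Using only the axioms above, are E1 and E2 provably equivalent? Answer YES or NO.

All listed rules preserve value, hence provable equivalence implies equal values everywhere; look for a separating assignment.
a=0, c=0 gives E1 ↦ -2, E2 ↦ 0; values differ ⇒ not provably equivalent.

NO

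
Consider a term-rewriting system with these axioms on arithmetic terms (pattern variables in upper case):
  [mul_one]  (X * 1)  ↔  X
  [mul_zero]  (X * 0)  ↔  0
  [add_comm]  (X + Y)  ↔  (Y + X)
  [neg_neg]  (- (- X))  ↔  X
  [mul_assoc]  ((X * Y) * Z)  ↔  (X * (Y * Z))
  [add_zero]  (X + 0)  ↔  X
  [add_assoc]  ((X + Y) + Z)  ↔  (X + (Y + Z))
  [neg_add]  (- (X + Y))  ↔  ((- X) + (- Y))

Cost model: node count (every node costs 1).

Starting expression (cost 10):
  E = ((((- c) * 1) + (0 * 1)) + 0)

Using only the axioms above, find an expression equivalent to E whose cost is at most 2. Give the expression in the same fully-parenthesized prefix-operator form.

(1) ((((- c) * 1) + (0 * 1)) + 0)  =[add_zero →]=  (((- c) * 1) + (0 * 1))
(2) (0 * 1)  =[mul_one →]=  0    ⊢ (((- c) * 1) + 0)
(3) (((- c) * 1) + 0)  =[add_zero →]=  ((- c) * 1)
(4) ((- c) * 1)  =[mul_one →]=  (- c)    ⊢ cost 2, within 2

(- c)   [cost 2]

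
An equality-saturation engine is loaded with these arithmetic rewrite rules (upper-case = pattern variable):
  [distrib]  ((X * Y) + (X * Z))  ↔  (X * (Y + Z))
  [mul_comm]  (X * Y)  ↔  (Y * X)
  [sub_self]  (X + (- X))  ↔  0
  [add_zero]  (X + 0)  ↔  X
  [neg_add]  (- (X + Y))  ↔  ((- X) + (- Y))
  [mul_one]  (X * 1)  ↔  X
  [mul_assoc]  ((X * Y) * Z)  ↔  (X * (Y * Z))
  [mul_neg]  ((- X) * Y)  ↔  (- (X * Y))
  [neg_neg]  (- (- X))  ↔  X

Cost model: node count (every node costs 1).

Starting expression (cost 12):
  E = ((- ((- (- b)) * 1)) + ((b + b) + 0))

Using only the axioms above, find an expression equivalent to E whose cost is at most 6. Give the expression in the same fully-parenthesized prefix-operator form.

((- b) + (b + b))   [cost 6]

(1) ((- (- b)) * 1)  =[mul_one →]=  (- (- b))    ⊢ ((- (- (- b))) + ((b + b) + 0))
(2) (- (- b))  =[neg_neg →]=  b    ⊢ ((- b) + ((b + b) + 0))
(3) ((b + b) + 0)  =[add_zero →]=  (b + b)    ⊢ cost 6, within 6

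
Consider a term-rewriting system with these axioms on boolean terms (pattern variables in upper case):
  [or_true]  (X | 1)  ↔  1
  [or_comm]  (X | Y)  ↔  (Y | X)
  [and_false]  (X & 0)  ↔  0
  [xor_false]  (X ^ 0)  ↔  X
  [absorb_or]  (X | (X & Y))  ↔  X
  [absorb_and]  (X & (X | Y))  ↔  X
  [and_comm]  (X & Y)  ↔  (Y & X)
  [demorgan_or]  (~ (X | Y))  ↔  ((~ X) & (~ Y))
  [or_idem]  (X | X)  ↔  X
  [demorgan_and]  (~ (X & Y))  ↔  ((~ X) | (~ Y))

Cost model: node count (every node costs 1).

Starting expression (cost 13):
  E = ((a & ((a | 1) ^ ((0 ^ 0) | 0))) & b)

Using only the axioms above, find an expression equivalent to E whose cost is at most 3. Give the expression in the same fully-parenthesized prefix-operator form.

1. [xor_false →] (0 ^ 0)  →  0;  E = ((a & ((a | 1) ^ (0 | 0))) & b)
2. [or_idem →] (0 | 0)  →  0;  E = ((a & ((a | 1) ^ 0)) & b)
3. [xor_false →] ((a | 1) ^ 0)  →  (a | 1);  E = ((a & (a | 1)) & b)
4. [absorb_and →] (a & (a | 1))  →  a;  cost 3 ≤ 3, done

(a & b)   [cost 3]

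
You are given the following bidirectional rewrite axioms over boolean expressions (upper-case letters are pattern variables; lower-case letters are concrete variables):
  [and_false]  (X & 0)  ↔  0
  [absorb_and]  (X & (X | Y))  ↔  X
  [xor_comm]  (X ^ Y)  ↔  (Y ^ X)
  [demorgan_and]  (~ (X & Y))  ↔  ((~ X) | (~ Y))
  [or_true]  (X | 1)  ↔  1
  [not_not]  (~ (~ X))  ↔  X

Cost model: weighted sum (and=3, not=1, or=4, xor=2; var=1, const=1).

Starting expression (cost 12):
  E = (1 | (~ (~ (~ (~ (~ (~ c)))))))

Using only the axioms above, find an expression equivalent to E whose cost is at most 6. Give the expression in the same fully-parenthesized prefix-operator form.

(1 | c)   [cost 6]

1. [not_not →] (~ (~ c))  →  c;  E = (1 | (~ (~ (~ (~ c)))))
2. [not_not →] (~ (~ c))  →  c;  E = (1 | (~ (~ c)))
3. [not_not →] (~ (~ c))  →  c;  cost 6 ≤ 6, done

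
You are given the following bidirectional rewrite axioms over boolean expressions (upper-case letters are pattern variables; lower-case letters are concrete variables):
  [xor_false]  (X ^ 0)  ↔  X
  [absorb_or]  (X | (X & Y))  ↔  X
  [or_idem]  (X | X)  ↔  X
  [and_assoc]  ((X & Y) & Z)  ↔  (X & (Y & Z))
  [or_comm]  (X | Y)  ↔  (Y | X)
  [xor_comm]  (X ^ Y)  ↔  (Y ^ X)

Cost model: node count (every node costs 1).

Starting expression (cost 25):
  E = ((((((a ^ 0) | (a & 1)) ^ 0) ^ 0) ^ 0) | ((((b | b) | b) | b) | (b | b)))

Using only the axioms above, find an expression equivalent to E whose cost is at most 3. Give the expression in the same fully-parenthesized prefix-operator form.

1. [xor_false →] ((((a ^ 0) | (a & 1)) ^ 0) ^ 0)  →  (((a ^ 0) | (a & 1)) ^ 0);  E = (((((a ^ 0) | (a & 1)) ^ 0) ^ 0) | ((((b | b) | b) | b) | (b | b)))
2. [xor_false →] (a ^ 0)  →  a;  E = ((((a | (a & 1)) ^ 0) ^ 0) | ((((b | b) | b) | b) | (b | b)))
3. [absorb_or →] (a | (a & 1))  →  a;  E = (((a ^ 0) ^ 0) | ((((b | b) | b) | b) | (b | b)))
4. [xor_false →] (a ^ 0)  →  a;  E = ((a ^ 0) | ((((b | b) | b) | b) | (b | b)))
5. [or_idem →] (b | b)  →  b;  E = ((a ^ 0) | (((b | b) | b) | (b | b)))
6. [xor_false →] (a ^ 0)  →  a;  E = (a | (((b | b) | b) | (b | b)))
7. [or_idem →] (b | b)  →  b;  E = (a | ((b | b) | (b | b)))
8. [or_idem →] ((b | b) | (b | b))  →  (b | b);  E = (a | (b | b))
9. [or_idem →] (b | b)  →  b;  cost 3 ≤ 3, done

(a | b)   [cost 3]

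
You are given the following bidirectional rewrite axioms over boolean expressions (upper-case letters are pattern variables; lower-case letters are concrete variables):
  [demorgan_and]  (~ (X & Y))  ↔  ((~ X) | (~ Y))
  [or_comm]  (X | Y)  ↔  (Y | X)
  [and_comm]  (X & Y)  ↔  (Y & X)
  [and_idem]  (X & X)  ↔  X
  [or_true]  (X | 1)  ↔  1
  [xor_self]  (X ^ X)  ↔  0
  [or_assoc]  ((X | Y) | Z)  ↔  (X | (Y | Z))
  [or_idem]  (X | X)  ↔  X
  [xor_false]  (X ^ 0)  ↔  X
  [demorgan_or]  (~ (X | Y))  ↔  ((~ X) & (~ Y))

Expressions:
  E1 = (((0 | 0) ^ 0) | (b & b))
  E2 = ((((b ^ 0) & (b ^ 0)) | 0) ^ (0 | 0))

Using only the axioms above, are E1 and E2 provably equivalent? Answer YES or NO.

step 1: xor_false (→) rewrites ((0 | 0) ^ 0) into (0 | 0), now ((0 | 0) | (b & b))
step 2: and_idem (→) rewrites (b & b) into b, now ((0 | 0) | b)
step 3: or_idem (→) rewrites (0 | 0) into 0, now (0 | b)
step 4: or_comm (→) rewrites (0 | b) into (b | 0)
step 5: xor_false (←) rewrites (b | 0) into ((b | 0) ^ 0)
step 6: or_idem (←) rewrites 0 into (0 | 0), now ((b | 0) ^ (0 | 0))
step 7: xor_false (←) rewrites b into (b ^ 0), now (((b ^ 0) | 0) ^ (0 | 0))
step 8: and_idem (←) rewrites (b ^ 0) into ((b ^ 0) & (b ^ 0)), which is E2

YES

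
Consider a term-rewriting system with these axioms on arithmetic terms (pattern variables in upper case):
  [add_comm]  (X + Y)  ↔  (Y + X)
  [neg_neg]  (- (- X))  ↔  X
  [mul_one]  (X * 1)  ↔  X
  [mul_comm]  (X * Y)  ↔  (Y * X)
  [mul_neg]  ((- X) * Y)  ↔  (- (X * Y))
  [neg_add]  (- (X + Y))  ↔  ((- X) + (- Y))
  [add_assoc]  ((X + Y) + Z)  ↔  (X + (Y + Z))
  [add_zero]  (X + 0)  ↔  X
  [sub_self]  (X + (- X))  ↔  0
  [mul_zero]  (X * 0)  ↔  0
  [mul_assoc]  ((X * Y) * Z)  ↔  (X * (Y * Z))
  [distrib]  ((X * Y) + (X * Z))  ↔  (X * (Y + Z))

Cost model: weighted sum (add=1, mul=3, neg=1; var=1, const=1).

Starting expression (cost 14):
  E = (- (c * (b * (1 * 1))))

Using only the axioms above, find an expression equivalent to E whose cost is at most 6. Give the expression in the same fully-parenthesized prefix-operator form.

step 1: mul_one (→) rewrites (1 * 1) into 1, now (- (c * (b * 1)))
step 2: mul_one (→) rewrites (b * 1) into b, reaching cost 6 (bound 6)

(- (c * b))   [cost 6]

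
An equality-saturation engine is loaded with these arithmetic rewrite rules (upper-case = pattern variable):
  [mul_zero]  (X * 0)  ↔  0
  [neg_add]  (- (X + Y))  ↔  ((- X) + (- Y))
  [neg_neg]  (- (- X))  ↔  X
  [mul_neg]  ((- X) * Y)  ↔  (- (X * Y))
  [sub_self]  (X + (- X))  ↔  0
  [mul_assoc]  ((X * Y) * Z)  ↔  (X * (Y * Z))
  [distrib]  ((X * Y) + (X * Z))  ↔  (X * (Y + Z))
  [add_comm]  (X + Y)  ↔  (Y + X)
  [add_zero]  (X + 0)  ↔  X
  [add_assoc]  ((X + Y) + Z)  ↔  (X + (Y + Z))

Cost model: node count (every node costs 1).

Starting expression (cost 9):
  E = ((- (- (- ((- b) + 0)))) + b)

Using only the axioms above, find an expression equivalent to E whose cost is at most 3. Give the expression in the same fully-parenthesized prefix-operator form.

1. [add_zero →] ((- b) + 0)  →  (- b);  E = ((- (- (- (- b)))) + b)
2. [neg_neg →] (- (- b))  →  b;  E = ((- (- b)) + b)
3. [neg_neg →] (- (- b))  →  b;  cost 3 ≤ 3, done

(b + b)   [cost 3]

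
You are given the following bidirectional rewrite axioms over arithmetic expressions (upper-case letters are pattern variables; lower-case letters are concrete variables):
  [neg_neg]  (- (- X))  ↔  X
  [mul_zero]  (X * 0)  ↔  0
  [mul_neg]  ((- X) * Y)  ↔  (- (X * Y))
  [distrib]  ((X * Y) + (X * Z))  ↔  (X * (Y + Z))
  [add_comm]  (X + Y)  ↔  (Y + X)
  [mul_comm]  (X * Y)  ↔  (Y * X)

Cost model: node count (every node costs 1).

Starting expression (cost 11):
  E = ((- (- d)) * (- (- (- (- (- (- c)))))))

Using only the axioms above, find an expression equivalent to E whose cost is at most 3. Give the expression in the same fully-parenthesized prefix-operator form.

(d * c)   [cost 3]

step 1: neg_neg (→) rewrites (- (- (- (- (- c))))) into (- (- (- c))), now ((- (- d)) * (- (- (- (- c)))))
step 2: neg_neg (→) rewrites (- (- (- c))) into (- c), now ((- (- d)) * (- (- c)))
step 3: neg_neg (→) rewrites (- (- c)) into c, now ((- (- d)) * c)
step 4: neg_neg (→) rewrites (- (- d)) into d, reaching cost 3 (bound 3)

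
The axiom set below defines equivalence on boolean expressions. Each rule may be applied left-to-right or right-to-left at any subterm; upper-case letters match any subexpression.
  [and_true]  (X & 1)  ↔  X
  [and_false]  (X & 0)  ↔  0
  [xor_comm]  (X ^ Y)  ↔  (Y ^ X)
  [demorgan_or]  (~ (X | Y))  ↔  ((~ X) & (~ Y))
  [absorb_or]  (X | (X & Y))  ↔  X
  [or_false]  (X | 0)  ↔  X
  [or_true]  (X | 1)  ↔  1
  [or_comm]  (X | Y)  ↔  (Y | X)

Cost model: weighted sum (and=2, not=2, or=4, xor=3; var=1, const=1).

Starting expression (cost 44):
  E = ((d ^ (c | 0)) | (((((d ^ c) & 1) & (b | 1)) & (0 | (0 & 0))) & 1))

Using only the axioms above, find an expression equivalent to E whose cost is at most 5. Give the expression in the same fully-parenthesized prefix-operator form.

1. [and_true →] (((((d ^ c) & 1) & (b | 1)) & (0 | (0 & 0))) & 1)  →  ((((d ^ c) & 1) & (b | 1)) & (0 | (0 & 0)));  E = ((d ^ (c | 0)) | ((((d ^ c) & 1) & (b | 1)) & (0 | (0 & 0))))
2. [or_true →] (b | 1)  →  1;  E = ((d ^ (c | 0)) | ((((d ^ c) & 1) & 1) & (0 | (0 & 0))))
3. [absorb_or →] (0 | (0 & 0))  →  0;  E = ((d ^ (c | 0)) | ((((d ^ c) & 1) & 1) & 0))
4. [and_true →] (((d ^ c) & 1) & 1)  →  ((d ^ c) & 1);  E = ((d ^ (c | 0)) | (((d ^ c) & 1) & 0))
5. [and_true →] ((d ^ c) & 1)  →  (d ^ c);  E = ((d ^ (c | 0)) | ((d ^ c) & 0))
6. [or_false →] (c | 0)  →  c;  E = ((d ^ c) | ((d ^ c) & 0))
7. [absorb_or →] ((d ^ c) | ((d ^ c) & 0))  →  (d ^ c);  cost 5 ≤ 5, done

(d ^ c)   [cost 5]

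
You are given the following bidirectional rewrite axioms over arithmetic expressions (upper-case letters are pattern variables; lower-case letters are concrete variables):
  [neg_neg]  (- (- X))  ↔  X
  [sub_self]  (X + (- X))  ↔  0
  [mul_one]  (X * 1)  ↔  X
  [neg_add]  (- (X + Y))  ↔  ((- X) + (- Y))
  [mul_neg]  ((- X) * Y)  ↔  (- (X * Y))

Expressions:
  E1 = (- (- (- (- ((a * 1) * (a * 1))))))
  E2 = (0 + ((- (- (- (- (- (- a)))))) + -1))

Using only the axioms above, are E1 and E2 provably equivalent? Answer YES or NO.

All listed rules preserve value, hence provable equivalence implies equal values everywhere; look for a separating assignment.
a=0 gives E1 ↦ 0, E2 ↦ -1; values differ ⇒ not provably equivalent.

NO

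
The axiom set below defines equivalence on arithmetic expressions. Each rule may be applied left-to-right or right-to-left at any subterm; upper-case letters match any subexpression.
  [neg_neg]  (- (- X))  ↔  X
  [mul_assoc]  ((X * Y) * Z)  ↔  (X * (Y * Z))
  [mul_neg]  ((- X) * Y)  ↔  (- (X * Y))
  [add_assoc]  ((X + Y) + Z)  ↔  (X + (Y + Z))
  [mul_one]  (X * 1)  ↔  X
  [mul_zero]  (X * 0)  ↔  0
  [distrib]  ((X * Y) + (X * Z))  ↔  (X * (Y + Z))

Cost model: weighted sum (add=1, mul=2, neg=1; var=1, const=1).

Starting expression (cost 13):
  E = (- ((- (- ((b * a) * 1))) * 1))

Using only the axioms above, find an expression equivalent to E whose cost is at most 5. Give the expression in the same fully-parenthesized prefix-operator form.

(- (b * a))   [cost 5]

1. [mul_one →] ((b * a) * 1)  →  (b * a);  E = (- ((- (- (b * a))) * 1))
2. [neg_neg →] (- (- (b * a)))  →  (b * a);  E = (- ((b * a) * 1))
3. [mul_one →] ((b * a) * 1)  →  (b * a);  cost 5 ≤ 5, done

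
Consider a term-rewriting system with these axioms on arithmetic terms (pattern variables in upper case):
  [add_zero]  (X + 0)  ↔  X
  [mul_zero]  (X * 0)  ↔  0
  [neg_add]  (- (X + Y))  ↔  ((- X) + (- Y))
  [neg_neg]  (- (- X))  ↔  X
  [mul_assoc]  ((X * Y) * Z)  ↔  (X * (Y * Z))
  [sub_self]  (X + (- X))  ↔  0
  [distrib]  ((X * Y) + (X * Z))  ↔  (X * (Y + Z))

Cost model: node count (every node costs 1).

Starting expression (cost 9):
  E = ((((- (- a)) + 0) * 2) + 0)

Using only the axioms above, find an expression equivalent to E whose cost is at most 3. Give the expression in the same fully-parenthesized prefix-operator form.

(a * 2)   [cost 3]

step 1: add_zero (→) rewrites ((- (- a)) + 0) into (- (- a)), now (((- (- a)) * 2) + 0)
step 2: neg_neg (→) rewrites (- (- a)) into a, now ((a * 2) + 0)
step 3: add_zero (→) rewrites ((a * 2) + 0) into (a * 2), reaching cost 3 (bound 3)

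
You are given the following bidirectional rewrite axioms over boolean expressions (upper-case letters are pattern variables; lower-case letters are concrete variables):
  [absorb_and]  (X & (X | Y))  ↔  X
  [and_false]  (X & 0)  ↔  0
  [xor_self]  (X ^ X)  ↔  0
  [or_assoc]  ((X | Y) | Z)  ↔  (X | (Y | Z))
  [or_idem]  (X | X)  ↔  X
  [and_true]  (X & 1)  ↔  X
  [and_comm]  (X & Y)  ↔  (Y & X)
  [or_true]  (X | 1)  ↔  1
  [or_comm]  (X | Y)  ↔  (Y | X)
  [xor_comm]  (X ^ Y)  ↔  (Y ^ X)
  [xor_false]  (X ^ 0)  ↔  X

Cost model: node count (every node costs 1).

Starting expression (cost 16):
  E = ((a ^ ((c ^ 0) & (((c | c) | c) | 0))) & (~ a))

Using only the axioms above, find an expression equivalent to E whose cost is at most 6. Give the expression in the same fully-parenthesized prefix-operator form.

((a ^ c) & (~ a))   [cost 6]

step 1: or_idem (→) rewrites (c | c) into c, now ((a ^ ((c ^ 0) & ((c | c) | 0))) & (~ a))
step 2: xor_false (→) rewrites (c ^ 0) into c, now ((a ^ (c & ((c | c) | 0))) & (~ a))
step 3: or_idem (→) rewrites (c | c) into c, now ((a ^ (c & (c | 0))) & (~ a))
step 4: absorb_and (→) rewrites (c & (c | 0)) into c, reaching cost 6 (bound 6)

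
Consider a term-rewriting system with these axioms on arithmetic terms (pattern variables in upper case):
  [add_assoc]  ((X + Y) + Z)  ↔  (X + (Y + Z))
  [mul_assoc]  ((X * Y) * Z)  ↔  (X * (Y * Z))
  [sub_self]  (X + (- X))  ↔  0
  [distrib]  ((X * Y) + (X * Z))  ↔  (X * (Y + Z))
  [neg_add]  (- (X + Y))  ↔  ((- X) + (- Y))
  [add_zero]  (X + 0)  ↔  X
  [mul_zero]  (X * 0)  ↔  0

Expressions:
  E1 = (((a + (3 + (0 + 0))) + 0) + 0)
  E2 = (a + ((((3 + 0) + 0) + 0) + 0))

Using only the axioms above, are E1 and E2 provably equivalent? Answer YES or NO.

(1) (((a + (3 + (0 + 0))) + 0) + 0)  =[add_zero →]=  ((a + (3 + (0 + 0))) + 0)
(2) ((a + (3 + (0 + 0))) + 0)  =[add_zero →]=  (a + (3 + (0 + 0)))
(3) (0 + 0)  =[add_zero →]=  0    ⊢ (a + (3 + 0))
(4) (3 + 0)  =[add_zero ←]=  ((3 + 0) + 0)    ⊢ (a + ((3 + 0) + 0))
(5) (3 + 0)  =[add_zero ←]=  ((3 + 0) + 0)    ⊢ (a + (((3 + 0) + 0) + 0))
(6) ((3 + 0) + 0)  =[add_zero ←]=  (((3 + 0) + 0) + 0)    ⊢ E2

YES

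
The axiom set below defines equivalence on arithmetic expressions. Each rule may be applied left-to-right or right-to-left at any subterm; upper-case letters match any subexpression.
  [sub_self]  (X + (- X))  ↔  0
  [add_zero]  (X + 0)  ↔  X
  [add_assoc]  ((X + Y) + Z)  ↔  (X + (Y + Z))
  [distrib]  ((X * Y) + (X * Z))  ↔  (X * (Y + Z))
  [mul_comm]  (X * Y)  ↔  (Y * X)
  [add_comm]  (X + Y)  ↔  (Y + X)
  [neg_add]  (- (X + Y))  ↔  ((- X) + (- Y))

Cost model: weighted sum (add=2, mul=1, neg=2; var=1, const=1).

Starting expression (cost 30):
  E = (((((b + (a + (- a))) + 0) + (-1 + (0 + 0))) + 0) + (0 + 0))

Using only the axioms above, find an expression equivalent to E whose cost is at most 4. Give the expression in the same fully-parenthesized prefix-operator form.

1. [sub_self →] (a + (- a))  →  0;  E = (((((b + 0) + 0) + (-1 + (0 + 0))) + 0) + (0 + 0))
2. [add_zero →] ((b + 0) + 0)  →  (b + 0);  E = ((((b + 0) + (-1 + (0 + 0))) + 0) + (0 + 0))
3. [add_zero →] (b + 0)  →  b;  E = (((b + (-1 + (0 + 0))) + 0) + (0 + 0))
4. [add_zero →] ((b + (-1 + (0 + 0))) + 0)  →  (b + (-1 + (0 + 0)));  E = ((b + (-1 + (0 + 0))) + (0 + 0))
5. [add_zero →] (0 + 0)  →  0;  E = ((b + (-1 + 0)) + (0 + 0))
6. [add_zero →] (0 + 0)  →  0;  E = ((b + (-1 + 0)) + 0)
7. [add_zero →] (-1 + 0)  →  -1;  E = ((b + -1) + 0)
8. [add_zero →] ((b + -1) + 0)  →  (b + -1);  cost 4 ≤ 4, done

(b + -1)   [cost 4]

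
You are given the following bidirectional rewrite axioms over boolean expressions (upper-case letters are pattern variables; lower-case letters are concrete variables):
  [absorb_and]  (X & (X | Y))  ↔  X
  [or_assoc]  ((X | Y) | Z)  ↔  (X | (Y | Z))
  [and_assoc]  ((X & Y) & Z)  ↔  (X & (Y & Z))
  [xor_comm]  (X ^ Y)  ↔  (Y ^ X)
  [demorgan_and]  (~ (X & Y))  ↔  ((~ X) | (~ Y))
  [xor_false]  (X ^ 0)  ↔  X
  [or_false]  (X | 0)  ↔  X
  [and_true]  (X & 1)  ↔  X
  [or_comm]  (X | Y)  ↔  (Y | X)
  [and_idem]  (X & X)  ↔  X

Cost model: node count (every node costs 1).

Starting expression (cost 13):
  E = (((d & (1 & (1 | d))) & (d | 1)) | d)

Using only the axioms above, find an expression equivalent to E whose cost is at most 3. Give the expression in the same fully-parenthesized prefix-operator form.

step 1: absorb_and (→) rewrites (1 & (1 | d)) into 1, now (((d & 1) & (d | 1)) | d)
step 2: and_true (→) rewrites (d & 1) into d, now ((d & (d | 1)) | d)
step 3: absorb_and (→) rewrites (d & (d | 1)) into d, reaching cost 3 (bound 3)

(d | d)   [cost 3]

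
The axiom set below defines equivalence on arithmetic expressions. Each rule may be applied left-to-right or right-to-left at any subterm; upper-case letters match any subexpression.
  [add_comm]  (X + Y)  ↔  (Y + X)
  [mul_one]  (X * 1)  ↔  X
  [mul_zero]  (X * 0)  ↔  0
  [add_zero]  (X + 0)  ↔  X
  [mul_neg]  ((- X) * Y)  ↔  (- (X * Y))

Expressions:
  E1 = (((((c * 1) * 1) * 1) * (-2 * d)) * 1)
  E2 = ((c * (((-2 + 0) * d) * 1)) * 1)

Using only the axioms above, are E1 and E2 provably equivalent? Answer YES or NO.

YES

step 1: mul_one (→) rewrites (((((c * 1) * 1) * 1) * (-2 * d)) * 1) into ((((c * 1) * 1) * 1) * (-2 * d))
step 2: mul_one (→) rewrites (((c * 1) * 1) * 1) into ((c * 1) * 1), now (((c * 1) * 1) * (-2 * d))
step 3: mul_one (→) rewrites (c * 1) into c, now ((c * 1) * (-2 * d))
step 4: mul_one (→) rewrites (c * 1) into c, now (c * (-2 * d))
step 5: mul_one (←) rewrites (c * (-2 * d)) into ((c * (-2 * d)) * 1)
step 6: add_zero (←) rewrites -2 into (-2 + 0), now ((c * ((-2 + 0) * d)) * 1)
step 7: mul_one (←) rewrites ((-2 + 0) * d) into (((-2 + 0) * d) * 1), which is E2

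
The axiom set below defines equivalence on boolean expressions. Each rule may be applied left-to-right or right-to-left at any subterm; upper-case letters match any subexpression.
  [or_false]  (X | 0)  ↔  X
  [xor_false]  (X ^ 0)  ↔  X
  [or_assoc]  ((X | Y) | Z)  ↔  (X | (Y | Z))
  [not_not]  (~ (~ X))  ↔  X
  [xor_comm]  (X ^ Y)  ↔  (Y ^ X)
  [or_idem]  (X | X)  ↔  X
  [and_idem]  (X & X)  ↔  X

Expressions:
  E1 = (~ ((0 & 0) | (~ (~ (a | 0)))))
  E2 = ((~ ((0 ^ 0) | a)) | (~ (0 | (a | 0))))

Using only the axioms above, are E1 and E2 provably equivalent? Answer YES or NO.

(1) (~ (~ (a | 0)))  =[not_not →]=  (a | 0)    ⊢ (~ ((0 & 0) | (a | 0)))
(2) (0 & 0)  =[and_idem →]=  0    ⊢ (~ (0 | (a | 0)))
(3) (a | 0)  =[or_false →]=  a    ⊢ (~ (0 | a))
(4) (~ (0 | a))  =[or_idem ←]=  ((~ (0 | a)) | (~ (0 | a)))
(5) 0  =[xor_false ←]=  (0 ^ 0)    ⊢ ((~ ((0 ^ 0) | a)) | (~ (0 | a)))
(6) a  =[or_false ←]=  (a | 0)    ⊢ E2

YES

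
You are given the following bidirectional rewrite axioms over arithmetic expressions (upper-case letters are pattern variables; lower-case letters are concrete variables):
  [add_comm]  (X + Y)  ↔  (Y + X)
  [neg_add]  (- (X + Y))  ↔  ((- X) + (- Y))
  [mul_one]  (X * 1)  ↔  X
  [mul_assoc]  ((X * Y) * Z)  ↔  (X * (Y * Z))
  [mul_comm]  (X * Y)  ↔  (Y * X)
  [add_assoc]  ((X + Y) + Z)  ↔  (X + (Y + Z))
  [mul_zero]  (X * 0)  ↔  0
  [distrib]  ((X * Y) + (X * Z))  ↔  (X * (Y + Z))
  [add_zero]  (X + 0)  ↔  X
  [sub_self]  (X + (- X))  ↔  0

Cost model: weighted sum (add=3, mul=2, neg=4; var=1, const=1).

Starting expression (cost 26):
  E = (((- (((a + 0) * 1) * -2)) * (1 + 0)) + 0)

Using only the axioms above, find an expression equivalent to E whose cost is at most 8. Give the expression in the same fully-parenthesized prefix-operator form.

(- (a * -2))   [cost 8]

step 1: add_zero (→) rewrites (a + 0) into a, now (((- ((a * 1) * -2)) * (1 + 0)) + 0)
step 2: add_zero (→) rewrites (1 + 0) into 1, now (((- ((a * 1) * -2)) * 1) + 0)
step 3: mul_one (→) rewrites ((- ((a * 1) * -2)) * 1) into (- ((a * 1) * -2)), now ((- ((a * 1) * -2)) + 0)
step 4: mul_one (→) rewrites (a * 1) into a, now ((- (a * -2)) + 0)
step 5: add_zero (→) rewrites ((- (a * -2)) + 0) into (- (a * -2)), reaching cost 8 (bound 8)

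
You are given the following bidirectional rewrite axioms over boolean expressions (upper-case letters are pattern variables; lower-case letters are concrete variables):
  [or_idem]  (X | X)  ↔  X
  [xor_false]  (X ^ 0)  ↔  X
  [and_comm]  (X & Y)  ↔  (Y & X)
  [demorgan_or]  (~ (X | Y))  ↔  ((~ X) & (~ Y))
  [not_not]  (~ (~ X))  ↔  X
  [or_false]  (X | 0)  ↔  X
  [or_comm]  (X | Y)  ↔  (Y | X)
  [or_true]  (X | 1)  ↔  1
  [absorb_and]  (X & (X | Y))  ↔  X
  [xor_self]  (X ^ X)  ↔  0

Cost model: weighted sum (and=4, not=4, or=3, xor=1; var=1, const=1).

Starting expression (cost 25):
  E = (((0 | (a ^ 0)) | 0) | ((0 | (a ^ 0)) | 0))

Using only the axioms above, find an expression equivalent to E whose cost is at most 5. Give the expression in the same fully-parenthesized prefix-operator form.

(0 | a)   [cost 5]

(1) (((0 | (a ^ 0)) | 0) | ((0 | (a ^ 0)) | 0))  =[or_idem →]=  ((0 | (a ^ 0)) | 0)
(2) (a ^ 0)  =[xor_false →]=  a    ⊢ ((0 | a) | 0)
(3) ((0 | a) | 0)  =[or_false →]=  (0 | a)    ⊢ cost 5, within 5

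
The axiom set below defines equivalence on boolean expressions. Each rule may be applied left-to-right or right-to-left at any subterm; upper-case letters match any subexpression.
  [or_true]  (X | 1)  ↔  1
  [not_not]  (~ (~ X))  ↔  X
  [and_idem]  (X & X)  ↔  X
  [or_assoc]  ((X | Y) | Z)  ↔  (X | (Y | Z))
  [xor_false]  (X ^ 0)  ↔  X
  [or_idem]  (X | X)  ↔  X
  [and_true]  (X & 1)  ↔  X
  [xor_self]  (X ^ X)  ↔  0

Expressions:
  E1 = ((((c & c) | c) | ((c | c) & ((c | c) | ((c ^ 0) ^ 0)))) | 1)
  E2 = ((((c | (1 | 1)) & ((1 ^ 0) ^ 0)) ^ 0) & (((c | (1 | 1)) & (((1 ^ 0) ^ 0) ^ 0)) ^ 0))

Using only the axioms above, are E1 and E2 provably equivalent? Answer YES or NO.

(1) ((c ^ 0) ^ 0)  =[xor_false →]=  (c ^ 0)    ⊢ ((((c & c) | c) | ((c | c) & ((c | c) | (c ^ 0)))) | 1)
(2) (c ^ 0)  =[xor_false →]=  c    ⊢ ((((c & c) | c) | ((c | c) & ((c | c) | c))) | 1)
(3) (c | c)  =[or_idem →]=  c    ⊢ ((((c & c) | c) | ((c | c) & (c | c))) | 1)
(4) ((c | c) & (c | c))  =[and_idem →]=  (c | c)    ⊢ ((((c & c) | c) | (c | c)) | 1)
(5) (c & c)  =[and_idem →]=  c    ⊢ (((c | c) | (c | c)) | 1)
(6) ((c | c) | (c | c))  =[or_idem →]=  (c | c)    ⊢ ((c | c) | 1)
(7) ((c | c) | 1)  =[or_assoc →]=  (c | (c | 1))
(8) (c | 1)  =[or_true →]=  1    ⊢ (c | 1)
(9) (c | 1)  =[and_true ←]=  ((c | 1) & 1)
(10) 1  =[xor_false ←]=  (1 ^ 0)    ⊢ ((c | 1) & (1 ^ 0))
(11) (1 ^ 0)  =[xor_false ←]=  ((1 ^ 0) ^ 0)    ⊢ ((c | 1) & ((1 ^ 0) ^ 0))
(12) ((c | 1) & ((1 ^ 0) ^ 0))  =[xor_false ←]=  (((c | 1) & ((1 ^ 0) ^ 0)) ^ 0)
(13) 1  =[or_idem ←]=  (1 | 1)    ⊢ (((c | (1 | 1)) & ((1 ^ 0) ^ 0)) ^ 0)
(14) (((c | (1 | 1)) & ((1 ^ 0) ^ 0)) ^ 0)  =[and_idem ←]=  ((((c | (1 | 1)) & ((1 ^ 0) ^ 0)) ^ 0) & (((c | (1 | 1)) & ((1 ^ 0) ^ 0)) ^ 0))
(15) ((1 ^ 0) ^ 0)  =[xor_false ←]=  (((1 ^ 0) ^ 0) ^ 0)    ⊢ E2

YES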